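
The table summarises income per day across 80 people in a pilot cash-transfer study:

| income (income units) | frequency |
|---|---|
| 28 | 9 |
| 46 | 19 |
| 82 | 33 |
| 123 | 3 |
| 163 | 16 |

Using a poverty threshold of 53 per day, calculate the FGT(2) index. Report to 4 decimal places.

0.0292

Incomes under z: 9×28, 19×46 (q = 28 of N = 80).
Gap ratios (z−y)/z: (53−28)/53 = 0.4717 (×9); (53−46)/53 = 0.1321 (×19).
Squared: 0.2225 (×9); 0.0174 (×19).
Sum = 2.333927; P₂ = 2.333927 / 80 = 0.0292.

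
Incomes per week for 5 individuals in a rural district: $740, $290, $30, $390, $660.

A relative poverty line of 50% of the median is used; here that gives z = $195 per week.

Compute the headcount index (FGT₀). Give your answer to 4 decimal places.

1 of the 5 individuals have income below $195.
H = 1/5 = 0.2000.

0.2000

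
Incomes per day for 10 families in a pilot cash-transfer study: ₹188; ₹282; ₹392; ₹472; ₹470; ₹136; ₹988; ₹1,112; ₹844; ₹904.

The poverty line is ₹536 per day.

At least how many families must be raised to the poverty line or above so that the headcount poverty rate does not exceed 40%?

2

6 of the 10 families are poor, so H = 6/10 = 0.600.
A headcount ratio of at most 40% allows at most ⌊0.40 × 10⌋ = 4 poor families.
So at least 6 − 4 = 2 must be lifted.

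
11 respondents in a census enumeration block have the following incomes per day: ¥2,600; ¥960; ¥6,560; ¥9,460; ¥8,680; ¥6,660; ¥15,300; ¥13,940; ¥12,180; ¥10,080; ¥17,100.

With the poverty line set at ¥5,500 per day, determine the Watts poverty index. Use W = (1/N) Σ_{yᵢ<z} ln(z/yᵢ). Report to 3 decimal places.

Incomes under z: ¥960, ¥2,600 (q = 2 of N = 11).
ln(z/y) terms: ln(5500/960) = 1.7456; ln(5500/2600) = 0.7492.
W = 2.494807 / 11 = 0.227.

0.227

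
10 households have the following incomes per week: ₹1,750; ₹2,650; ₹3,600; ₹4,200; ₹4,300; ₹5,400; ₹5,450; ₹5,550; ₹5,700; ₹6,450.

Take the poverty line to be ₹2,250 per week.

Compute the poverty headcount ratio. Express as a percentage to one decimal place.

1 of the 10 households have income below ₹2,250.
H = 1/10 = 10.0%.

10.0%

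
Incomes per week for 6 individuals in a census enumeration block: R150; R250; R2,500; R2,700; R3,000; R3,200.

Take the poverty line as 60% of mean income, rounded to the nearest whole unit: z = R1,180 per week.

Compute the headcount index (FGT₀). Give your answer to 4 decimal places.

2 of the 6 individuals have income below R1,180.
H = 2/6 = 0.3333.

0.3333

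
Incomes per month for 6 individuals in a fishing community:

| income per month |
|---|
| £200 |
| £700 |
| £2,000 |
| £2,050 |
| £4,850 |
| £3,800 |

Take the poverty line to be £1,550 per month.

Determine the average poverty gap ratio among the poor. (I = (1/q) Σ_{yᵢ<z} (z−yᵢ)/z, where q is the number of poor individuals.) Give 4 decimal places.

0.7097

Below the line: £200, £700 (q = 2 of N = 6).
Relative gaps: 0.8710, 0.5484; sum = 1.419355.
The income-gap ratio divides by q (the poor only): 1.419355 / 2 = 0.7097.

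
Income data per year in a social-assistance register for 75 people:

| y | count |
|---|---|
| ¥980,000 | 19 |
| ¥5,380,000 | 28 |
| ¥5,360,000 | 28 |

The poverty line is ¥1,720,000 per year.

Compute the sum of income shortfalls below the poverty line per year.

Below the line: 19×¥980,000 (q = 19 of N = 75).
Individual gaps: 19×(1720000−980000) = 14060000.
Aggregate gap = ¥14,060,000.

¥14,060,000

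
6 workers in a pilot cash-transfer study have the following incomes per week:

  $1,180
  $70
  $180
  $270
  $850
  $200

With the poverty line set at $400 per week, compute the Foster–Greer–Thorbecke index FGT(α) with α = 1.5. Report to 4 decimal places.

0.2827

Below the line: $70, $180, $200, $270 (q = 4 of N = 6).
Gap ratios (z−y)/z: (400−70)/400 = 0.8250; (400−180)/400 = 0.5500; (400−200)/400 = 0.5000; (400−270)/400 = 0.3250.
Raised to α = 1.5: 0.74934; 0.40789; 0.35355; 0.18528.
Sum = 1.696066; FGT(1.5) = 1.696066 / 6 = 0.2827.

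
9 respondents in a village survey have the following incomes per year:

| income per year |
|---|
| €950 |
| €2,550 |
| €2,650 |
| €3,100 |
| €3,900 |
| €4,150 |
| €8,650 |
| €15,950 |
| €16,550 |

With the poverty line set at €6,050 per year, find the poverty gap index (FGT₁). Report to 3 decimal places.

0.349

Poor units: €950, €2,550, €2,650, €3,100, €3,900, €4,150 (q = 6 of N = 9).
Shortfall ratios: (6050−950)/6050 = 0.8430; (6050−2550)/6050 = 0.5785; (6050−2650)/6050 = 0.5620; (6050−3100)/6050 = 0.4876; (6050−3900)/6050 = 0.3554; (6050−4150)/6050 = 0.3140.
Σ = 3.140496. Dividing by the full population N = 9 gives P₁ = 0.349.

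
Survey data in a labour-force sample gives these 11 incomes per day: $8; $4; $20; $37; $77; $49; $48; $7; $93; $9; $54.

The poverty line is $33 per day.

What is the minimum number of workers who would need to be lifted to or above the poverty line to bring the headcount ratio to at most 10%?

Currently q = 5 of N = 11 are below the line (H = 0.455).
A headcount ratio of at most 10% allows at most ⌊0.10 × 11⌋ = 1 poor workers.
So at least 5 − 1 = 4 must be lifted.

4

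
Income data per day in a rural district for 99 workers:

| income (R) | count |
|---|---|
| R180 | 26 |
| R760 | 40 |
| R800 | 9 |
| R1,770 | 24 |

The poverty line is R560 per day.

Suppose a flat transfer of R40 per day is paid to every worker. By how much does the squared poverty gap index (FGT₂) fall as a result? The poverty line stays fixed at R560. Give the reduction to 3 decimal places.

0.024

Before: below the line — 26×R180; squared poverty gap index (FGT₂) = 0.12093.
After the R40 transfer: below the line — 26×R220; squared poverty gap index (FGT₂) = 0.09681.
Reduction = 0.12093 − 0.09681 = 0.024.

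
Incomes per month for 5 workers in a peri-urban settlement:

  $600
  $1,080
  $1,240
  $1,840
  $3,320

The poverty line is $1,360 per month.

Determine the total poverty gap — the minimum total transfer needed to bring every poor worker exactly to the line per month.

Poor units: $600, $1,080, $1,240 (q = 3 of N = 5).
Individual gaps: 1360−600 = 760; 1360−1080 = 280; 1360−1240 = 120.
Aggregate gap = $1,160.

$1,160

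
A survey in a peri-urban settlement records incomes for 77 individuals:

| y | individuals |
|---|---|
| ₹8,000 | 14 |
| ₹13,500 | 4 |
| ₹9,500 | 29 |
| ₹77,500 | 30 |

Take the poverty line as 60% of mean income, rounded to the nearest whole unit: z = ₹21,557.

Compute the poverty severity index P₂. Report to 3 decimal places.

Below the line: 14×₹8,000, 29×₹9,500, 4×₹13,500 (q = 47 of N = 77).
Relative gaps: (21557−8000)/21557 = 0.6289 (×14); (21557−9500)/21557 = 0.5593 (×29); (21557−13500)/21557 = 0.3738 (×4).
Squared: 0.3955 (×14); 0.3128 (×29); 0.1397 (×4).
Sum = 15.167752; P₂ = 15.167752 / 77 = 0.197.

0.197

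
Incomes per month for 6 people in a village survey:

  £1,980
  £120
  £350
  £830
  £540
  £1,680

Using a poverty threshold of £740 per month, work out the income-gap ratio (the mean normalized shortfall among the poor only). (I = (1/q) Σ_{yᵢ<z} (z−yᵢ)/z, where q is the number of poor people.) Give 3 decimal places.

0.545

Incomes under z: £120, £350, £540 (q = 3 of N = 6).
Relative gaps: 0.8378, 0.5270, 0.2703; sum = 1.635135.
I averages over the q = 3 poor units only: 1.635135 / 3 = 0.545.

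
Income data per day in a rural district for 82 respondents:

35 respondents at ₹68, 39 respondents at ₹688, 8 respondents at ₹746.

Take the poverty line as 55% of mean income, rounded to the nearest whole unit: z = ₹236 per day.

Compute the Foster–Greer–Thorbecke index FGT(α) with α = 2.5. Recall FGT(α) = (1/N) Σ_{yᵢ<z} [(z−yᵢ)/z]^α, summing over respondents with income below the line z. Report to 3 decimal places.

0.182

Poor units: 35×₹68 (q = 35 of N = 82).
Relative gaps: (236−68)/236 = 0.7119 (×35).
Raised to α = 2.5: 0.42756 (×35).
Sum = 14.964467; FGT(2.5) = 14.964467 / 82 = 0.182.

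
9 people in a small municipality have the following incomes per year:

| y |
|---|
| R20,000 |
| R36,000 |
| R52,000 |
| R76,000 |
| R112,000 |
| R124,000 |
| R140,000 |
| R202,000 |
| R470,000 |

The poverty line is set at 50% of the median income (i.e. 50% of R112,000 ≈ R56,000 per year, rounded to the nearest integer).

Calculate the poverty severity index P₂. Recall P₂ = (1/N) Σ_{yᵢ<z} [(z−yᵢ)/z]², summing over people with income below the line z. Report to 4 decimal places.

Incomes under z: R20,000, R36,000, R52,000 (q = 3 of N = 9).
Shortfall ratios: (56000−20000)/56000 = 0.6429; (56000−36000)/56000 = 0.3571; (56000−52000)/56000 = 0.0714.
Squared: 0.4133; 0.1276; 0.0051.
Sum = 0.545918; P₂ = 0.545918 / 9 = 0.0607.

0.0607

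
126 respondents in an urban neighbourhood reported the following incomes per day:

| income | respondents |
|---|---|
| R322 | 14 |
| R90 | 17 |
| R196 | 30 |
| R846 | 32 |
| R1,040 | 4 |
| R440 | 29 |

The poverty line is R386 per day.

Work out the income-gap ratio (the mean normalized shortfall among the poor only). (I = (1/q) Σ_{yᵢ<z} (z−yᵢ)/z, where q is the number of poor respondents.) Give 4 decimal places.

Poor units: 17×R90, 30×R196, 14×R322 (q = 61 of N = 126).
Shortfall ratios (z−y)/z: 0.7668 (×17), 0.4922 (×30), 0.1658 (×14); sum = 30.124352.
I averages over the q = 61 poor units only: 30.124352 / 61 = 0.4938.

0.4938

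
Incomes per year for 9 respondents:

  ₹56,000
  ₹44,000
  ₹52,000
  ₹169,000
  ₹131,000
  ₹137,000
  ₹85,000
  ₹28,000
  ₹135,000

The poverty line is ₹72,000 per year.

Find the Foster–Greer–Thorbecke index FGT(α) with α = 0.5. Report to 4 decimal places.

0.2671

Incomes under z: ₹28,000, ₹44,000, ₹52,000, ₹56,000 (q = 4 of N = 9).
Gap ratios (z−y)/z: (72000−28000)/72000 = 0.6111; (72000−44000)/72000 = 0.3889; (72000−52000)/72000 = 0.2778; (72000−56000)/72000 = 0.2222.
Raised to α = 0.5: 0.78174; 0.62361; 0.52705; 0.47140.
Sum = 2.403796; FGT(0.5) = 2.403796 / 9 = 0.2671.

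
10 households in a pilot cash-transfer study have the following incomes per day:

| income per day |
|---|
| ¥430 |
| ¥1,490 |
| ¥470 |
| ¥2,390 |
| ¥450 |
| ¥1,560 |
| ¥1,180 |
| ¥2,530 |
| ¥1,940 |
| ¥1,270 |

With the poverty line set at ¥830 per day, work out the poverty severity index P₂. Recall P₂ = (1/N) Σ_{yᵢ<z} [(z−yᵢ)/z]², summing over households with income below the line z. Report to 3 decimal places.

0.063

Below the line: ¥430, ¥450, ¥470 (q = 3 of N = 10).
Relative gaps: (830−430)/830 = 0.4819; (830−450)/830 = 0.4578; (830−470)/830 = 0.4337.
Squared: 0.2323; 0.2096; 0.1881.
Sum = 0.629990; P₂ = 0.629990 / 10 = 0.063.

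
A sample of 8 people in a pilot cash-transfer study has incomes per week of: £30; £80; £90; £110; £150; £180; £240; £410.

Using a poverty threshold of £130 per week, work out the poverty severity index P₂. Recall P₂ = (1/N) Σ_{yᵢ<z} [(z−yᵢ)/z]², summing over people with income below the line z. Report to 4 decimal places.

0.1072

Below the line: £30, £80, £90, £110 (q = 4 of N = 8).
Gap ratios (z−y)/z: (130−30)/130 = 0.7692; (130−80)/130 = 0.3846; (130−90)/130 = 0.3077; (130−110)/130 = 0.1538.
Squared: 0.5917; 0.1479; 0.0947; 0.0237.
Sum = 0.857988; P₂ = 0.857988 / 8 = 0.1072.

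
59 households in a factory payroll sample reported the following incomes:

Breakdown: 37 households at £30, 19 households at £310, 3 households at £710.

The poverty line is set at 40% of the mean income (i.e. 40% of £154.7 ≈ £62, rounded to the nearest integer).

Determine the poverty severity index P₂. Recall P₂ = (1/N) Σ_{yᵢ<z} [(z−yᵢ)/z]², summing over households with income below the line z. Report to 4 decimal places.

0.1671

Incomes under z: 37×£30 (q = 37 of N = 59).
Gap ratios (z−y)/z: (62−30)/62 = 0.5161 (×37).
Squared: 0.2664 (×37).
Sum = 9.856400; P₂ = 9.856400 / 59 = 0.1671.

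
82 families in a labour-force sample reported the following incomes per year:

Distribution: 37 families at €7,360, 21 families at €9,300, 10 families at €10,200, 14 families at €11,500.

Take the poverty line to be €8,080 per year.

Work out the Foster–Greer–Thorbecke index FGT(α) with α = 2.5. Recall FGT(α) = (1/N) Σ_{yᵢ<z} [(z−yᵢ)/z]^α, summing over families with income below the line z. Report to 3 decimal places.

0.001

Poor units: 37×€7,360 (q = 37 of N = 82).
Relative gaps: (8080−7360)/8080 = 0.0891 (×37).
Raised to α = 2.5: 0.00237 (×37).
Sum = 0.087701; FGT(2.5) = 0.087701 / 82 = 0.001.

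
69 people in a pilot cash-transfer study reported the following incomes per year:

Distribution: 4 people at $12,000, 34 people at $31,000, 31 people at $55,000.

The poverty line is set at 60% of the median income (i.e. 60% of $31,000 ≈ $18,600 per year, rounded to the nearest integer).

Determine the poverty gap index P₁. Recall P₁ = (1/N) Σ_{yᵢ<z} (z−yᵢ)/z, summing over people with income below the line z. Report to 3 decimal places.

Incomes under z: 4×$12,000 (q = 4 of N = 69).
Shortfall ratios: (18600−12000)/18600 = 0.3548 (×4).
Sum of shortfalls = 1.419355; P₁ averages over all N: 1.419355 / 69 = 0.021.

0.021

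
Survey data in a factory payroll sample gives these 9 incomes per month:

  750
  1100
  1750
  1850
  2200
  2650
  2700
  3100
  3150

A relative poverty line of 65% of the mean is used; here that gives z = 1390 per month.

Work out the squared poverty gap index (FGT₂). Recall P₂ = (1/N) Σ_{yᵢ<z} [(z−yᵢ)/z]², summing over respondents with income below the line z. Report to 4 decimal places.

Incomes under z: 750, 1100 (q = 2 of N = 9).
Relative gaps: (1390−750)/1390 = 0.4604; (1390−1100)/1390 = 0.2086.
Squared: 0.2120; 0.0435.
Sum = 0.255525; P₂ = 0.255525 / 9 = 0.0284.

0.0284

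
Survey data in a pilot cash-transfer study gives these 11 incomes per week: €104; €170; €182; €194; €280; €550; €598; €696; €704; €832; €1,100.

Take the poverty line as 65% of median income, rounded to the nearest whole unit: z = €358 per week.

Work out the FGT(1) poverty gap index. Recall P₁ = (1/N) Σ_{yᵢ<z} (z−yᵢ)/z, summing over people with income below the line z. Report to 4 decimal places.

Below the line: €104, €170, €182, €194, €280 (q = 5 of N = 11).
Shortfall ratios: (358−104)/358 = 0.7095; (358−170)/358 = 0.5251; (358−182)/358 = 0.4916; (358−194)/358 = 0.4581; (358−280)/358 = 0.2179.
Σ = 2.402235. Dividing by the full population N = 11 gives P₁ = 0.2184.

0.2184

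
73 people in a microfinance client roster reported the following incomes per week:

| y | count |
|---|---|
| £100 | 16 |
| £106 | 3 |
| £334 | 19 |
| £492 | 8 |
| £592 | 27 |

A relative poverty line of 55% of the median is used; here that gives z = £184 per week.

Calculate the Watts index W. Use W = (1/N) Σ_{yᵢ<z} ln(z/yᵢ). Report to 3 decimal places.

0.156

Incomes under z: 16×£100, 3×£106 (q = 19 of N = 73).
Log shortfalls: ln(184/100) = 0.6098 (×16); ln(184/106) = 0.5515 (×3).
W = 11.410739 / 73 = 0.156.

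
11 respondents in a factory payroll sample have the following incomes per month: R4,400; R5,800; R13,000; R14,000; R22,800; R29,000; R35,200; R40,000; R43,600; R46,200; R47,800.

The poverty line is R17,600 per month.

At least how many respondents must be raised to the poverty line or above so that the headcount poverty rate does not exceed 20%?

2

4 of the 11 respondents are poor, so H = 4/11 = 0.364.
A headcount ratio of at most 20% allows at most ⌊0.20 × 11⌋ = 2 poor respondents.
So at least 4 − 2 = 2 must be lifted.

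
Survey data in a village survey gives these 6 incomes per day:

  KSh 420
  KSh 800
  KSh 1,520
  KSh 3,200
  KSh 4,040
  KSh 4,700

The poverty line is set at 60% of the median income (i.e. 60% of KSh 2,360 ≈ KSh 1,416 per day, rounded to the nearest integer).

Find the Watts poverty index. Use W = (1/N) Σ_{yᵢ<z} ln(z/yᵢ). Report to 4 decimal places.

0.2977

Below z: KSh 420, KSh 800 (q = 2 of N = 6).
Log shortfalls: ln(1416/420) = 1.2153; ln(1416/800) = 0.5710.
W = 1.786316 / 6 = 0.2977.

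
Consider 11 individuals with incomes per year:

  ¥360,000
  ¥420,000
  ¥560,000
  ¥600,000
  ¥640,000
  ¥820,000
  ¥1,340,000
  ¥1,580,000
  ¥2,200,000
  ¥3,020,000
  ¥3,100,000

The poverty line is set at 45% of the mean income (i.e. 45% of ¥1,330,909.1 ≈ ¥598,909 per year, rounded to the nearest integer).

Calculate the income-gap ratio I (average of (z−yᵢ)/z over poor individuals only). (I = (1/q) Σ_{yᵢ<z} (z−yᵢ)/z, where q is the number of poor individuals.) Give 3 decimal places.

0.254

Below z: ¥360,000, ¥420,000, ¥560,000 (q = 3 of N = 11).
Relative gaps: 0.3989, 0.2987, 0.0650; sum = 0.762598.
I averages over the q = 3 poor units only: 0.762598 / 3 = 0.254.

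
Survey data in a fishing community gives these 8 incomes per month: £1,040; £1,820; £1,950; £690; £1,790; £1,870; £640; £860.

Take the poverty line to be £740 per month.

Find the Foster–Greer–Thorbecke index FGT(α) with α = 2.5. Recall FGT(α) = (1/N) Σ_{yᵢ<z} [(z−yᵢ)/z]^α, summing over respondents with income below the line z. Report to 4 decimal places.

Incomes under z: £640, £690 (q = 2 of N = 8).
Normalized shortfalls: (740−640)/740 = 0.1351; (740−690)/740 = 0.0676.
Raised to α = 2.5: 0.00671; 0.00119.
Sum = 0.007900; FGT(2.5) = 0.007900 / 8 = 0.0010.

0.0010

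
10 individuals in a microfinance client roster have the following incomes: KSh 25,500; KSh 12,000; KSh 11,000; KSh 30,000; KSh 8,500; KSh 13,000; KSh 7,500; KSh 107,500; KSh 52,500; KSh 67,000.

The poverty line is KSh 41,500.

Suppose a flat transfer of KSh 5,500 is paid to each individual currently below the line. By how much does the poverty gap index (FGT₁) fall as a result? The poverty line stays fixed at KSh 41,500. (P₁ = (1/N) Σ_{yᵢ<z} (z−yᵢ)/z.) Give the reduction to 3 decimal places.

Before: below the line — KSh 7,500, KSh 8,500, KSh 11,000, KSh 12,000, KSh 13,000, KSh 25,500, KSh 30,000; poverty gap index (FGT₁) = 0.44096.
After the KSh 5,500 transfer: below the line — KSh 13,000, KSh 14,000, KSh 16,500, KSh 17,500, KSh 18,500, KSh 31,000, KSh 35,500; poverty gap index (FGT₁) = 0.34819.
Reduction = 0.44096 − 0.34819 = 0.093.

0.093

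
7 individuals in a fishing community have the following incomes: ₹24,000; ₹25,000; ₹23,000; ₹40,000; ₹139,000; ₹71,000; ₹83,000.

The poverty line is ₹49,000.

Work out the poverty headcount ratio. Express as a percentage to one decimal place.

57.1%

4 of the 7 individuals have income below ₹49,000.
H = 4/7 = 57.1%.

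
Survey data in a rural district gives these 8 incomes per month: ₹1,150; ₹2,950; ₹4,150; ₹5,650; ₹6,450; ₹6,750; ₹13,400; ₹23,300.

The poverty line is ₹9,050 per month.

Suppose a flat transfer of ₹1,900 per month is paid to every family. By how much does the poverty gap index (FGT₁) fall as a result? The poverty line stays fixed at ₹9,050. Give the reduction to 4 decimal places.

0.1575

Before: below the line — ₹1,150, ₹2,950, ₹4,150, ₹5,650, ₹6,450, ₹6,750; poverty gap index (FGT₁) = 0.375691.
After the ₹1,900 transfer: below the line — ₹3,050, ₹4,850, ₹6,050, ₹7,550, ₹8,350, ₹8,650; poverty gap index (FGT₁) = 0.218232.
Reduction = 0.375691 − 0.218232 = 0.1575.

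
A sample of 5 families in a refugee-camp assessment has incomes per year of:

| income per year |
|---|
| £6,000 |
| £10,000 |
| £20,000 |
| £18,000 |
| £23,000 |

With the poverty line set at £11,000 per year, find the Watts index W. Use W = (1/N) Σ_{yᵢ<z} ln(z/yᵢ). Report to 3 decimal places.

0.140

Poor units: £6,000, £10,000 (q = 2 of N = 5).
Log gaps: ln(11000/6000) = 0.6061; ln(11000/10000) = 0.0953.
W = 0.701446 / 5 = 0.140.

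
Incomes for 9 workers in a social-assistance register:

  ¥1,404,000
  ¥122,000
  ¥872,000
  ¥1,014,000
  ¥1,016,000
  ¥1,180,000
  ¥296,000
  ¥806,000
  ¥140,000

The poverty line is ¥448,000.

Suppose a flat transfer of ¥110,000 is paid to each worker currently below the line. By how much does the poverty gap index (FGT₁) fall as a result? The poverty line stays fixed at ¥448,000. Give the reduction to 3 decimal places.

Before: below the line — ¥122,000, ¥140,000, ¥296,000; poverty gap index (FGT₁) = 0.19494.
After the ¥110,000 transfer: below the line — ¥232,000, ¥250,000, ¥406,000; poverty gap index (FGT₁) = 0.11310.
Reduction = 0.19494 − 0.11310 = 0.082.

0.082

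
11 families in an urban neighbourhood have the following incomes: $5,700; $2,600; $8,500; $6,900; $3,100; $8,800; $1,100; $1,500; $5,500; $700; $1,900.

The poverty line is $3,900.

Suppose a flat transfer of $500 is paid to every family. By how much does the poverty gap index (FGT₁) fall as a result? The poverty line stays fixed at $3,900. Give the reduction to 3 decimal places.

0.070

Before: below the line — $700, $1,100, $1,500, $1,900, $2,600, $3,100; poverty gap index (FGT₁) = 0.29138.
After the $500 transfer: below the line — $1,200, $1,600, $2,000, $2,400, $3,100, $3,600; poverty gap index (FGT₁) = 0.22145.
Reduction = 0.29138 − 0.22145 = 0.070.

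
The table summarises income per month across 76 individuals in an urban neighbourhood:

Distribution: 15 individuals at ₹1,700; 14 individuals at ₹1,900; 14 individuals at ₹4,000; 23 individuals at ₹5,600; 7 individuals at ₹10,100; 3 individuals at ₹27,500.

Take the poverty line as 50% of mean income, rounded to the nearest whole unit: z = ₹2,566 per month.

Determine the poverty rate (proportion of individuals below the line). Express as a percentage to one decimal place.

29 of the 76 individuals have income below ₹2,566.
H = 29/76 = 38.2%.

38.2%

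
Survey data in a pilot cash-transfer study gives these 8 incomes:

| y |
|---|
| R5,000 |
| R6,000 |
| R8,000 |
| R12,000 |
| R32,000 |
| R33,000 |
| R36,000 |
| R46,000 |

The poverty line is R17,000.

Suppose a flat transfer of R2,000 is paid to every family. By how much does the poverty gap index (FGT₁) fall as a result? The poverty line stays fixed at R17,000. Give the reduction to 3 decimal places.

Before: below the line — R5,000, R6,000, R8,000, R12,000; poverty gap index (FGT₁) = 0.27206.
After the R2,000 transfer: below the line — R7,000, R8,000, R10,000, R14,000; poverty gap index (FGT₁) = 0.21324.
Reduction = 0.27206 − 0.21324 = 0.059.

0.059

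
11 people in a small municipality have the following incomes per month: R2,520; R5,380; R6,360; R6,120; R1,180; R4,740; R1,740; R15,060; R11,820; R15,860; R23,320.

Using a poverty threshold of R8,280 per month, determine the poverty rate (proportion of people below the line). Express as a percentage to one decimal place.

63.6%

7 of the 11 people have income below R8,280.
H = 7/11 = 63.6%.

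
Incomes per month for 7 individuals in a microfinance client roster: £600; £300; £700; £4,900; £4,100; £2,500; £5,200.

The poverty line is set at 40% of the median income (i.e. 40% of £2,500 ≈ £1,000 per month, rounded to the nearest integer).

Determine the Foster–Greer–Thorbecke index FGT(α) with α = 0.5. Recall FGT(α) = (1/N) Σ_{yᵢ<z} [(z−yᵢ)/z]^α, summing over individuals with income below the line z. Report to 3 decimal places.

0.288

Below z: £300, £600, £700 (q = 3 of N = 7).
Normalized shortfalls: (1000−300)/1000 = 0.7000; (1000−600)/1000 = 0.4000; (1000−700)/1000 = 0.3000.
Raised to α = 0.5: 0.83666; 0.63246; 0.54772.
Sum = 2.016838; FGT(0.5) = 2.016838 / 7 = 0.288.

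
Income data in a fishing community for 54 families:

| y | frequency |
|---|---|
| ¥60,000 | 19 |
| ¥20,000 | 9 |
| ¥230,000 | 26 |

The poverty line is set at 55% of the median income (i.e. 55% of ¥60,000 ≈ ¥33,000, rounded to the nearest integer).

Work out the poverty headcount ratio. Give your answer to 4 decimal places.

9 of the 54 families have income below ¥33,000.
H = 9/54 = 0.1667.

0.1667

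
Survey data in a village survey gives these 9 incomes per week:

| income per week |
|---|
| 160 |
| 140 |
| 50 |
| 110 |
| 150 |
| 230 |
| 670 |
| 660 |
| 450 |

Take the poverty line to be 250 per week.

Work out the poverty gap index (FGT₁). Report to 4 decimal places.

Below z: 50, 110, 140, 150, 160, 230 (q = 6 of N = 9).
Shortfall ratios: (250−50)/250 = 0.8000; (250−110)/250 = 0.5600; (250−140)/250 = 0.4400; (250−150)/250 = 0.4000; (250−160)/250 = 0.3600; (250−230)/250 = 0.0800.
Sum of shortfalls = 2.640000; P₁ averages over all N: 2.640000 / 9 = 0.2933.

0.2933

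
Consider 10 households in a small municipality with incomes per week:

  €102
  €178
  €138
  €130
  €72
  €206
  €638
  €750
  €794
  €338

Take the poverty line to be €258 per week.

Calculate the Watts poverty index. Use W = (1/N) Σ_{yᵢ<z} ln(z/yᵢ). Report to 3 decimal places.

Below z: €72, €102, €130, €138, €178, €206 (q = 6 of N = 10).
ln(z/y) terms: ln(258/72) = 1.2763; ln(258/102) = 0.9280; ln(258/130) = 0.6854; ln(258/138) = 0.6257; ln(258/178) = 0.3712; ln(258/206) = 0.2251.
W = 4.111671 / 10 = 0.411.

0.411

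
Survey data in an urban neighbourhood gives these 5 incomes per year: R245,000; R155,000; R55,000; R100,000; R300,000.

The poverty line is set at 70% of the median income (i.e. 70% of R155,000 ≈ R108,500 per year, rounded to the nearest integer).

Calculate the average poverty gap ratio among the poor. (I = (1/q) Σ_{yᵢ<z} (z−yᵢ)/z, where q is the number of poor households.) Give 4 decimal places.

0.2857

Incomes under z: R55,000, R100,000 (q = 2 of N = 5).
Relative gaps: 0.4931, 0.0783; sum = 0.571429.
The income-gap ratio divides by q (the poor only): 0.571429 / 2 = 0.2857.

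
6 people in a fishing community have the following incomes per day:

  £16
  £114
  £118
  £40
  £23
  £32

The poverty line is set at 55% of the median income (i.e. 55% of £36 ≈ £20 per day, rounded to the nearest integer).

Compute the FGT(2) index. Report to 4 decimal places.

Below z: £16 (q = 1 of N = 6).
Shortfall ratios: (20−16)/20 = 0.2000.
Squared: 0.0400.
Sum = 0.040000; P₂ = 0.040000 / 6 = 0.0067.

0.0067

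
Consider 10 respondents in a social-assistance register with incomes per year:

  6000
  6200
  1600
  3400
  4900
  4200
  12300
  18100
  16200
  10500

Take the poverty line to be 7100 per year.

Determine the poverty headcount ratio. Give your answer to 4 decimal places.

0.6000

6 of the 10 respondents have income below 7100.
H = 6/10 = 0.6000.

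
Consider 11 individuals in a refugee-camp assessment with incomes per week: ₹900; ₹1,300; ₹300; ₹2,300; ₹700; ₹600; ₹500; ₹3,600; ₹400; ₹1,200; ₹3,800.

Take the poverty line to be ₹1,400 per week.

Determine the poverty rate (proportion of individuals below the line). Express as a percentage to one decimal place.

8 of the 11 individuals have income below ₹1,400.
H = 8/11 = 72.7%.

72.7%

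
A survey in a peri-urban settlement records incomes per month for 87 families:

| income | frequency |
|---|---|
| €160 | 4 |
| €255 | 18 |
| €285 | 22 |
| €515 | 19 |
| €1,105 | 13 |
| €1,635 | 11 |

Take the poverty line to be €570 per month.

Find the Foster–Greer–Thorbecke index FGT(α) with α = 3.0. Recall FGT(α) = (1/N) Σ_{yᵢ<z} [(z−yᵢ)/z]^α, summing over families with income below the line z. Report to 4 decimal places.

0.0838

Incomes under z: 4×€160, 18×€255, 22×€285, 19×€515 (q = 63 of N = 87).
Gap ratios (z−y)/z: (570−160)/570 = 0.7193 (×4); (570−255)/570 = 0.5526 (×18); (570−285)/570 = 0.5000 (×22); (570−515)/570 = 0.0965 (×19).
Raised to α = 3.0: 0.37216 (×4); 0.16877 (×18); 0.12500 (×22); 0.00090 (×19).
Sum = 7.293643; FGT(3.0) = 7.293643 / 87 = 0.0838.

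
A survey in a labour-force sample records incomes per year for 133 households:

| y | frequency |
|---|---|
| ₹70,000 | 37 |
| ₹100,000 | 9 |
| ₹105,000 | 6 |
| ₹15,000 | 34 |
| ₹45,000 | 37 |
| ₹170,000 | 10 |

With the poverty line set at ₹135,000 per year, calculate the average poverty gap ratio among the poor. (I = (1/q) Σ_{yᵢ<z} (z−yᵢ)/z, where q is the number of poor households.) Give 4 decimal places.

Poor units: 34×₹15,000, 37×₹45,000, 37×₹70,000, 9×₹100,000, 6×₹105,000 (q = 123 of N = 133).
Shortfall ratios (z−y)/z: 0.8889 (×34), 0.6667 (×37), 0.4815 (×37), 0.2593 (×9), 0.2222 (×6); sum = 76.370370.
The income-gap ratio divides by q (the poor only): 76.370370 / 123 = 0.6209.

0.6209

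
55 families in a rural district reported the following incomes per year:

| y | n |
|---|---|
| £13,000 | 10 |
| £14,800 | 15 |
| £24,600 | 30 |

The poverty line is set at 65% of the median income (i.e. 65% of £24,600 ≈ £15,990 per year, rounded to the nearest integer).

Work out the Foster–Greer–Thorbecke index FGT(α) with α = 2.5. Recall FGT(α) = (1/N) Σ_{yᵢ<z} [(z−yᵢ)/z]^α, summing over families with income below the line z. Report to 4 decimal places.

Below z: 10×£13,000, 15×£14,800 (q = 25 of N = 55).
Gap ratios (z−y)/z: (15990−13000)/15990 = 0.1870 (×10); (15990−14800)/15990 = 0.0744 (×15).
Raised to α = 2.5: 0.01512 (×10); 0.00151 (×15).
Sum = 0.173866; FGT(2.5) = 0.173866 / 55 = 0.0032.

0.0032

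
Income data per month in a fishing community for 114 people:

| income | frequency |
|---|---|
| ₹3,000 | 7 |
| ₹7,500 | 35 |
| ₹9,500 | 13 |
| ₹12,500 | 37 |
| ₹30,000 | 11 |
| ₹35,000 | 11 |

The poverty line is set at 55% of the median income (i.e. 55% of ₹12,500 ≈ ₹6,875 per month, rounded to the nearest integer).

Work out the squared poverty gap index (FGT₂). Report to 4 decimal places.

Below z: 7×₹3,000 (q = 7 of N = 114).
Gap ratios (z−y)/z: (6875−3000)/6875 = 0.5636 (×7).
Squared: 0.3177 (×7).
Sum = 2.223802; P₂ = 2.223802 / 114 = 0.0195.

0.0195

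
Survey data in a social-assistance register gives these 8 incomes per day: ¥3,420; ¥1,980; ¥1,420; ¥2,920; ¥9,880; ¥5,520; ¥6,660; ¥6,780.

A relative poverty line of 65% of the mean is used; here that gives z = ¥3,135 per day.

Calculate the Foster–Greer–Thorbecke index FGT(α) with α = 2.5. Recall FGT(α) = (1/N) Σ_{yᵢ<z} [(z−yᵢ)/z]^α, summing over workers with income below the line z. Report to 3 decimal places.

Poor units: ¥1,420, ¥1,980, ¥2,920 (q = 3 of N = 8).
Normalized shortfalls: (3135−1420)/3135 = 0.5470; (3135−1980)/3135 = 0.3684; (3135−2920)/3135 = 0.0686.
Raised to α = 2.5: 0.22134; 0.08239; 0.00123.
Sum = 0.304962; FGT(2.5) = 0.304962 / 8 = 0.038.

0.038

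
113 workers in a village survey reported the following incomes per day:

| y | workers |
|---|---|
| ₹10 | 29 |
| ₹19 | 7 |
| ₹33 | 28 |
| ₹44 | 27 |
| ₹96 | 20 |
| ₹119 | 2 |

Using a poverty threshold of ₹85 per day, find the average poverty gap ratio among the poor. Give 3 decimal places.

Below z: 29×₹10, 7×₹19, 28×₹33, 27×₹44 (q = 91 of N = 113).
Relative gaps: 0.8824 (×29), 0.7765 (×7), 0.6118 (×28), 0.4824 (×27); sum = 61.176471.
I averages over the q = 91 poor units only: 61.176471 / 91 = 0.672.

0.672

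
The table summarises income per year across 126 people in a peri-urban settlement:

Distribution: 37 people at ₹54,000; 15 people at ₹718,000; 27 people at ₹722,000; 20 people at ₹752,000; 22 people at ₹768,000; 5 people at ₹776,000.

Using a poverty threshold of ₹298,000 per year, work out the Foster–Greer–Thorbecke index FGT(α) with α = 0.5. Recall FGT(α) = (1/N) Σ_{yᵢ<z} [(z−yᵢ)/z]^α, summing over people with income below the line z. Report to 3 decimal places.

0.266

Below the line: 37×₹54,000 (q = 37 of N = 126).
Gap ratios (z−y)/z: (298000−54000)/298000 = 0.8188 (×37).
Raised to α = 0.5: 0.90487 (×37).
Sum = 33.480236; FGT(0.5) = 33.480236 / 126 = 0.266.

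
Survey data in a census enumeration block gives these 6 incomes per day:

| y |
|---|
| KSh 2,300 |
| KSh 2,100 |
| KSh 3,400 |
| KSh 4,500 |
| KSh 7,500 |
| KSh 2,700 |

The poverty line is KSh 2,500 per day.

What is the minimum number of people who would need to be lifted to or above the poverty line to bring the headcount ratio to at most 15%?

2 of the 6 people are poor, so H = 2/6 = 0.333.
A headcount ratio of at most 15% allows at most ⌊0.15 × 6⌋ = 0 poor people.
So at least 2 − 0 = 2 must be lifted.

2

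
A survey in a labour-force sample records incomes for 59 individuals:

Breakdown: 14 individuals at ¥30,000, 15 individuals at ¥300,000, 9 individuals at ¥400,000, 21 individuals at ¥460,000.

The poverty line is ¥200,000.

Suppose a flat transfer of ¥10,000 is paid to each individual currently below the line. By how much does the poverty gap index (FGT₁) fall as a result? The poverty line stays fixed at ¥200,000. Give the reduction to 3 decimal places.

Before: below the line — 14×¥30,000; poverty gap index (FGT₁) = 0.20169.
After the ¥10,000 transfer: below the line — 14×¥40,000; poverty gap index (FGT₁) = 0.18983.
Reduction = 0.20169 − 0.18983 = 0.012.

0.012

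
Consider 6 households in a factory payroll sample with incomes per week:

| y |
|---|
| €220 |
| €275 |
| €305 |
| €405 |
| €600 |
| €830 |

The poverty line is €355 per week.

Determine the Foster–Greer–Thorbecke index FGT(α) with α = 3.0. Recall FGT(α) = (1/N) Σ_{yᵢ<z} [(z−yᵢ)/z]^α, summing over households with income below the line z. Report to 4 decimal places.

Poor units: €220, €275, €305 (q = 3 of N = 6).
Normalized shortfalls: (355−220)/355 = 0.3803; (355−275)/355 = 0.2254; (355−305)/355 = 0.1408.
Raised to α = 3.0: 0.05499; 0.01144; 0.00279.
Sum = 0.069232; FGT(3.0) = 0.069232 / 6 = 0.0115.

0.0115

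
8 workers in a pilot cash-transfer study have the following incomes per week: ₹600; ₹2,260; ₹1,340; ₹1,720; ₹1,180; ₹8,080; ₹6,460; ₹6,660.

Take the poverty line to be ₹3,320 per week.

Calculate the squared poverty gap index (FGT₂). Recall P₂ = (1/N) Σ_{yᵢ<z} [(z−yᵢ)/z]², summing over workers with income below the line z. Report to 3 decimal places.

Incomes under z: ₹600, ₹1,180, ₹1,340, ₹1,720, ₹2,260 (q = 5 of N = 8).
Normalized shortfalls: (3320−600)/3320 = 0.8193; (3320−1180)/3320 = 0.6446; (3320−1340)/3320 = 0.5964; (3320−1720)/3320 = 0.4819; (3320−2260)/3320 = 0.3193.
Squared: 0.6712; 0.4155; 0.3557; 0.2323; 0.1019.
Sum = 1.776564; P₂ = 1.776564 / 8 = 0.222.

0.222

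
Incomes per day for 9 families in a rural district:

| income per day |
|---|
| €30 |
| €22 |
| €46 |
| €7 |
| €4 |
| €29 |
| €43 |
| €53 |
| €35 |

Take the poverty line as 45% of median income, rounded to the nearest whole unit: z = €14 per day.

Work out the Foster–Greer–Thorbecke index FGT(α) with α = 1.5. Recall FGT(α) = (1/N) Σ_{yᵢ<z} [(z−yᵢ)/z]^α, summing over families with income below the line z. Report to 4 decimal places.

Below z: €4, €7 (q = 2 of N = 9).
Normalized shortfalls: (14−4)/14 = 0.7143; (14−7)/14 = 0.5000.
Raised to α = 1.5: 0.60368; 0.35355.
Sum = 0.957235; FGT(1.5) = 0.957235 / 9 = 0.1064.

0.1064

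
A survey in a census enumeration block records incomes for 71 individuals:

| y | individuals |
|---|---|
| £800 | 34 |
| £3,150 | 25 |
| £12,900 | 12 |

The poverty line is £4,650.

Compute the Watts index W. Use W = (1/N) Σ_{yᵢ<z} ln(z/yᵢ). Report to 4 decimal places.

Poor units: 34×£800, 25×£3,150 (q = 59 of N = 71).
ln(z/y) terms: ln(4650/800) = 1.7600 (×34); ln(4650/3150) = 0.3895 (×25).
W = 69.576985 / 71 = 0.9800.

0.9800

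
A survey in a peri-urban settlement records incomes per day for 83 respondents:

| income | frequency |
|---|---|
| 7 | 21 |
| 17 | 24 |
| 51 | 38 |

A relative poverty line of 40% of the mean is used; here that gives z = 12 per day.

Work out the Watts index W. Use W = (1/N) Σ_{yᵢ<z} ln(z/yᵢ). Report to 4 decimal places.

Poor units: 21×7 (q = 21 of N = 83).
Log shortfalls: ln(12/7) = 0.5390 (×21).
W = 11.318927 / 83 = 0.1364.

0.1364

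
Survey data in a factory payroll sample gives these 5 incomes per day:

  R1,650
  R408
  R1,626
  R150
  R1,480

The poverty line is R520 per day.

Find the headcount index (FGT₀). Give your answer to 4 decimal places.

2 of the 5 workers have income below R520.
H = 2/5 = 0.4000.

0.4000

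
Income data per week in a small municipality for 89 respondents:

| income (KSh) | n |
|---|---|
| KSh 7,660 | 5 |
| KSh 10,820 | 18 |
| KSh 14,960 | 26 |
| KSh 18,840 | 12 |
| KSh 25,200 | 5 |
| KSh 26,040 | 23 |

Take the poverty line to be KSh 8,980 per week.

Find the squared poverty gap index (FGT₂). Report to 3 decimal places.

Incomes under z: 5×KSh 7,660 (q = 5 of N = 89).
Gap ratios (z−y)/z: (8980−7660)/8980 = 0.1470 (×5).
Squared: 0.0216 (×5).
Sum = 0.108035; P₂ = 0.108035 / 89 = 0.001.

0.001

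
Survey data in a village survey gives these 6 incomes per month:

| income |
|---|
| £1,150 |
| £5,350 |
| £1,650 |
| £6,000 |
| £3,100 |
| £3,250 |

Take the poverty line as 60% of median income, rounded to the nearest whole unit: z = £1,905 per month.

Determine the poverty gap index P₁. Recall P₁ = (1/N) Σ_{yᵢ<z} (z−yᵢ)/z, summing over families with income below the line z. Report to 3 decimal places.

0.088

Incomes under z: £1,150, £1,650 (q = 2 of N = 6).
Relative gaps: (1905−1150)/1905 = 0.3963; (1905−1650)/1905 = 0.1339.
Sum of shortfalls = 0.530184; P₁ averages over all N: 0.530184 / 6 = 0.088.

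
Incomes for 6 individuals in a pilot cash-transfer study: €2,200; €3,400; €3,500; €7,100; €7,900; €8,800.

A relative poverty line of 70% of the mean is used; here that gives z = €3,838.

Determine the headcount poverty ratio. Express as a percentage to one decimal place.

3 of the 6 individuals have income below €3,838.
H = 3/6 = 50.0%.

50.0%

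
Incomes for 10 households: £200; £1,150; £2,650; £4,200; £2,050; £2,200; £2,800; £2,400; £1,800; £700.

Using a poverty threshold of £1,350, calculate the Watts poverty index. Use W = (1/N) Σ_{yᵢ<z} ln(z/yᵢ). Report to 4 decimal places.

0.2727

Below z: £200, £700, £1,150 (q = 3 of N = 10).
ln(z/y) terms: ln(1350/200) = 1.9095; ln(1350/700) = 0.6568; ln(1350/1150) = 0.1603.
W = 2.726665 / 10 = 0.2727.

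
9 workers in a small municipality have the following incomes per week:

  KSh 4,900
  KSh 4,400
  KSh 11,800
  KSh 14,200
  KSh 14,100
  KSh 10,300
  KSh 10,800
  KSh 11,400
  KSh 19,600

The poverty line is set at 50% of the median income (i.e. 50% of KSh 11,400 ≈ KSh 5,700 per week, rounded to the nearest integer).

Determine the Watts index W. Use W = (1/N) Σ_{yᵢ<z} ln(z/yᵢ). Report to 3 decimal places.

Incomes under z: KSh 4,400, KSh 4,900 (q = 2 of N = 9).
Log gaps: ln(5700/4400) = 0.2589; ln(5700/4900) = 0.1512.
W = 0.410093 / 9 = 0.046.

0.046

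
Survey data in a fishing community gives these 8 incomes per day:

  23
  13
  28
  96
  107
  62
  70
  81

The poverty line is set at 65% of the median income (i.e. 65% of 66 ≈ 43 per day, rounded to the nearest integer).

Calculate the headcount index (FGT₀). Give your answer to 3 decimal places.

0.375

3 of the 8 individuals have income below 43.
H = 3/8 = 0.375.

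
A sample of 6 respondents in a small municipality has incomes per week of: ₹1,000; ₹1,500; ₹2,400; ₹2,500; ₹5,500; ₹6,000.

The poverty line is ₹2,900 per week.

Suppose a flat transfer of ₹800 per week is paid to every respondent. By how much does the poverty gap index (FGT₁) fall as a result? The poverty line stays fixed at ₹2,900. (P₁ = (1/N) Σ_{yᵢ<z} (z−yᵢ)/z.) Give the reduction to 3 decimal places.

0.144

Before: below the line — ₹1,000, ₹1,500, ₹2,400, ₹2,500; poverty gap index (FGT₁) = 0.24138.
After the ₹800 transfer: below the line — ₹1,800, ₹2,300; poverty gap index (FGT₁) = 0.09770.
Reduction = 0.24138 − 0.09770 = 0.144.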